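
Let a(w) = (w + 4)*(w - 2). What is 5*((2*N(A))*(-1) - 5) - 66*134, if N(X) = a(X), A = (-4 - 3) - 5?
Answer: -9989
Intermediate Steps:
A = -12 (A = -7 - 5 = -12)
a(w) = (-2 + w)*(4 + w) (a(w) = (4 + w)*(-2 + w) = (-2 + w)*(4 + w))
N(X) = -8 + X² + 2*X
5*((2*N(A))*(-1) - 5) - 66*134 = 5*((2*(-8 + (-12)² + 2*(-12)))*(-1) - 5) - 66*134 = 5*((2*(-8 + 144 - 24))*(-1) - 5) - 8844 = 5*((2*112)*(-1) - 5) - 8844 = 5*(224*(-1) - 5) - 8844 = 5*(-224 - 5) - 8844 = 5*(-229) - 8844 = -1145 - 8844 = -9989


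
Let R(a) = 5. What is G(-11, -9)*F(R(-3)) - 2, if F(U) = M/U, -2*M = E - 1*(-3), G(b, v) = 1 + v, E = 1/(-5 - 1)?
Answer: 4/15 ≈ 0.26667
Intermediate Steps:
E = -1/6 (E = 1/(-6) = -1/6 ≈ -0.16667)
M = -17/12 (M = -(-1/6 - 1*(-3))/2 = -(-1/6 + 3)/2 = -1/2*17/6 = -17/12 ≈ -1.4167)
F(U) = -17/(12*U)
G(-11, -9)*F(R(-3)) - 2 = (1 - 9)*(-17/12/5) - 2 = -(-34)/(3*5) - 2 = -8*(-17/60) - 2 = 34/15 - 2 = 4/15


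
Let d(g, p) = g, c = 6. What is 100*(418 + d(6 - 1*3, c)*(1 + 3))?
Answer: 43000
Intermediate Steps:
100*(418 + d(6 - 1*3, c)*(1 + 3)) = 100*(418 + (6 - 1*3)*(1 + 3)) = 100*(418 + (6 - 3)*4) = 100*(418 + 3*4) = 100*(418 + 12) = 100*430 = 43000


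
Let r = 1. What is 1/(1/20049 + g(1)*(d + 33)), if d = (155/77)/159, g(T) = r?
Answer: 81819969/2701098923 ≈ 0.030291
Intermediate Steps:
g(T) = 1
d = 155/12243 (d = (155*(1/77))*(1/159) = (155/77)*(1/159) = 155/12243 ≈ 0.012660)
1/(1/20049 + g(1)*(d + 33)) = 1/(1/20049 + 1*(155/12243 + 33)) = 1/(1/20049 + 1*(404174/12243)) = 1/(1/20049 + 404174/12243) = 1/(2701098923/81819969) = 81819969/2701098923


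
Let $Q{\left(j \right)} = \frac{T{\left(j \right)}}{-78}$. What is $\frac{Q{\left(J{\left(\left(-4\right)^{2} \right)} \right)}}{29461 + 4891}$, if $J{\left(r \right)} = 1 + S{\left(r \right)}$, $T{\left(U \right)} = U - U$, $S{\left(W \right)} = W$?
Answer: $0$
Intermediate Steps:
$T{\left(U \right)} = 0$
$J{\left(r \right)} = 1 + r$
$Q{\left(j \right)} = 0$ ($Q{\left(j \right)} = \frac{0}{-78} = 0 \left(- \frac{1}{78}\right) = 0$)
$\frac{Q{\left(J{\left(\left(-4\right)^{2} \right)} \right)}}{29461 + 4891} = \frac{0}{29461 + 4891} = \frac{0}{34352} = 0 \cdot \frac{1}{34352} = 0$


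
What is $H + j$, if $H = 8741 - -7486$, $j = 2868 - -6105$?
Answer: $25200$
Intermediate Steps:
$j = 8973$ ($j = 2868 + 6105 = 8973$)
$H = 16227$ ($H = 8741 + 7486 = 16227$)
$H + j = 16227 + 8973 = 25200$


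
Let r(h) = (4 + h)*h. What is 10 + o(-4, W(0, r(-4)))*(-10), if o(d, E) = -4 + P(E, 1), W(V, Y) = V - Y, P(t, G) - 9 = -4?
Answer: 0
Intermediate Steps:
P(t, G) = 5 (P(t, G) = 9 - 4 = 5)
r(h) = h*(4 + h)
o(d, E) = 1 (o(d, E) = -4 + 5 = 1)
10 + o(-4, W(0, r(-4)))*(-10) = 10 + 1*(-10) = 10 - 10 = 0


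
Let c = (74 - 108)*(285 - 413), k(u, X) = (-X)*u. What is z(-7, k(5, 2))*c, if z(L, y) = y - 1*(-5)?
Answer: -21760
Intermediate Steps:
k(u, X) = -X*u
c = 4352 (c = -34*(-128) = 4352)
z(L, y) = 5 + y (z(L, y) = y + 5 = 5 + y)
z(-7, k(5, 2))*c = (5 - 1*2*5)*4352 = (5 - 10)*4352 = -5*4352 = -21760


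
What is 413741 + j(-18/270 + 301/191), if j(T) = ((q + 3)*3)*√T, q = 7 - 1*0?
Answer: 413741 + 4*√3097065/191 ≈ 4.1378e+5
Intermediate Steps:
q = 7 (q = 7 + 0 = 7)
j(T) = 30*√T (j(T) = ((7 + 3)*3)*√T = (10*3)*√T = 30*√T)
413741 + j(-18/270 + 301/191) = 413741 + 30*√(-18/270 + 301/191) = 413741 + 30*√(-18*1/270 + 301*(1/191)) = 413741 + 30*√(-1/15 + 301/191) = 413741 + 30*√(4324/2865) = 413741 + 30*(2*√3097065/2865) = 413741 + 4*√3097065/191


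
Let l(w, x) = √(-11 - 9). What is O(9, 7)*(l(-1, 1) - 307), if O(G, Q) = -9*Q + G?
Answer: 16578 - 108*I*√5 ≈ 16578.0 - 241.5*I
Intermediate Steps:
O(G, Q) = G - 9*Q
l(w, x) = 2*I*√5 (l(w, x) = √(-20) = 2*I*√5)
O(9, 7)*(l(-1, 1) - 307) = (9 - 9*7)*(2*I*√5 - 307) = (9 - 63)*(-307 + 2*I*√5) = -54*(-307 + 2*I*√5) = 16578 - 108*I*√5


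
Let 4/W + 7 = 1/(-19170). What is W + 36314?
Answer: 4872935294/134191 ≈ 36313.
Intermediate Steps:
W = -76680/134191 (W = 4/(-7 + 1/(-19170)) = 4/(-7 - 1/19170) = 4/(-134191/19170) = 4*(-19170/134191) = -76680/134191 ≈ -0.57142)
W + 36314 = -76680/134191 + 36314 = 4872935294/134191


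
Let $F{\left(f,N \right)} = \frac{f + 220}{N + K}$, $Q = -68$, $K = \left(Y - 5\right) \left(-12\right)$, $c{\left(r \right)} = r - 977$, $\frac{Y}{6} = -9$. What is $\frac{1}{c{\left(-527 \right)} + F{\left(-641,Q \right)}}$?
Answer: $- \frac{640}{962981} \approx -0.0006646$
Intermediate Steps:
$Y = -54$ ($Y = 6 \left(-9\right) = -54$)
$c{\left(r \right)} = -977 + r$
$K = 708$ ($K = \left(-54 - 5\right) \left(-12\right) = \left(-59\right) \left(-12\right) = 708$)
$F{\left(f,N \right)} = \frac{220 + f}{708 + N}$ ($F{\left(f,N \right)} = \frac{f + 220}{N + 708} = \frac{220 + f}{708 + N}$)
$\frac{1}{c{\left(-527 \right)} + F{\left(-641,Q \right)}} = \frac{1}{\left(-977 - 527\right) + \frac{220 - 641}{708 - 68}} = \frac{1}{-1504 + \frac{1}{640} \left(-421\right)} = \frac{1}{-1504 - \frac{421}{640}} = \frac{1}{- \frac{962981}{640}} = - \frac{640}{962981}$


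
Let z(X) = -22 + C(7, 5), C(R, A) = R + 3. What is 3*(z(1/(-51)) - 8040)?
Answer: -24156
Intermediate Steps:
C(R, A) = 3 + R
z(X) = -12 (z(X) = -22 + (3 + 7) = -22 + 10 = -12)
3*(z(1/(-51)) - 8040) = 3*(-12 - 8040) = 3*(-8052) = -24156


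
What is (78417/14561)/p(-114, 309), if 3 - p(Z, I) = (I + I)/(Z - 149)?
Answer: 6874557/6829109 ≈ 1.0067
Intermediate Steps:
p(Z, I) = 3 - 2*I/(-149 + Z) (p(Z, I) = 3 - (I + I)/(Z - 149) = 3 - 2*I/(-149 + Z))
(78417/14561)/p(-114, 309) = (78417/14561)/(((-447 - 2*309 + 3*(-114))/(-149 - 114))) = (78417*(1/14561))/(((-447 - 618 - 342)/(-263))) = 78417/(14561*((-1/263*(-1407)))) = 78417/(14561*(1407/263)) = (78417/14561)*(263/1407) = 6874557/6829109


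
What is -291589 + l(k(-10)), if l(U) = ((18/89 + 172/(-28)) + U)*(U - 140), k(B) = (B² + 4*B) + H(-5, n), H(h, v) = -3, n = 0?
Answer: -184300177/623 ≈ -2.9583e+5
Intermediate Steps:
k(B) = -3 + B² + 4*B (k(B) = (B² + 4*B) - 3 = -3 + B² + 4*B)
l(U) = (-140 + U)*(-3701/623 + U) (l(U) = ((18*(1/89) + 172*(-1/28)) + U)*(-140 + U) = ((18/89 - 43/7) + U)*(-140 + U) = (-3701/623 + U)*(-140 + U) = (-140 + U)*(-3701/623 + U))
-291589 + l(k(-10)) = -291589 + (74020/89 + (-3 + (-10)² + 4*(-10))² - 90921*(-3 + (-10)² + 4*(-10))/623) = -291589 + (74020/89 + (-3 + 100 - 40)² - 90921*(-3 + 100 - 40)/623) = -291589 + (74020/89 + 57² - 90921/623*57) = -291589 + (74020/89 + 3249 - 5182497/623) = -291589 - 2640230/623 = -184300177/623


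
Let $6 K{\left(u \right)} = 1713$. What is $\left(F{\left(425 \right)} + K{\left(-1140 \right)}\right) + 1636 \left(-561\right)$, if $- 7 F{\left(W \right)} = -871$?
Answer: $- \frac{12843405}{14} \approx -9.1739 \cdot 10^{5}$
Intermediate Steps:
$F{\left(W \right)} = \frac{871}{7}$ ($F{\left(W \right)} = \left(- \frac{1}{7}\right) \left(-871\right) = \frac{871}{7}$)
$K{\left(u \right)} = \frac{571}{2}$ ($K{\left(u \right)} = \frac{1}{6} \cdot 1713 = \frac{571}{2}$)
$\left(F{\left(425 \right)} + K{\left(-1140 \right)}\right) + 1636 \left(-561\right) = \left(\frac{871}{7} + \frac{571}{2}\right) + 1636 \left(-561\right) = \frac{5739}{14} - 917796 = - \frac{12843405}{14}$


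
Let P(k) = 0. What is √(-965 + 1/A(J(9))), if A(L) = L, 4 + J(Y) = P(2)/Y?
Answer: 3*I*√429/2 ≈ 31.068*I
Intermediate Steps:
J(Y) = -4 (J(Y) = -4 + 0/Y = -4 + 0 = -4)
√(-965 + 1/A(J(9))) = √(-965 + 1/(-4)) = √(-965 - ¼) = √(-3861/4) = 3*I*√429/2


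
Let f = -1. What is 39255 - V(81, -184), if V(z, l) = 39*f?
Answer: 39294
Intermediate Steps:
V(z, l) = -39 (V(z, l) = 39*(-1) = -39)
39255 - V(81, -184) = 39255 - 1*(-39) = 39255 + 39 = 39294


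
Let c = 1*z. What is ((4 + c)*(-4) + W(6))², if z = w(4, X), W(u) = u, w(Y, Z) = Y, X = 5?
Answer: 676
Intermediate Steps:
z = 4
c = 4 (c = 1*4 = 4)
((4 + c)*(-4) + W(6))² = ((4 + 4)*(-4) + 6)² = (8*(-4) + 6)² = (-32 + 6)² = (-26)² = 676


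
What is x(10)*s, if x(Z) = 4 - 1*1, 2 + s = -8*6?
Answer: -150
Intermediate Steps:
s = -50 (s = -2 - 8*6 = -2 - 48 = -50)
x(Z) = 3 (x(Z) = 4 - 1 = 3)
x(10)*s = 3*(-50) = -150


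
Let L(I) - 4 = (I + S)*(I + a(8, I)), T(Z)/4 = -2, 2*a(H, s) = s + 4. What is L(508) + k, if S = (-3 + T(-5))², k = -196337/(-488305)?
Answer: 234660047137/488305 ≈ 4.8056e+5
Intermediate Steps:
a(H, s) = 2 + s/2 (a(H, s) = (s + 4)/2 = (4 + s)/2 = 2 + s/2)
T(Z) = -8 (T(Z) = 4*(-2) = -8)
k = 196337/488305 (k = -196337*(-1/488305) = 196337/488305 ≈ 0.40208)
S = 121 (S = (-3 - 8)² = (-11)² = 121)
L(I) = 4 + (2 + 3*I/2)*(121 + I) (L(I) = 4 + (I + 121)*(I + (2 + I/2)) = 4 + (121 + I)*(2 + 3*I/2) = 4 + (2 + 3*I/2)*(121 + I))
L(508) + k = (246 + (3/2)*508² + (367/2)*508) + 196337/488305 = (246 + (3/2)*258064 + 93218) + 196337/488305 = (246 + 387096 + 93218) + 196337/488305 = 480560 + 196337/488305 = 234660047137/488305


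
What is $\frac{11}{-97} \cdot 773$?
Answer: $- \frac{8503}{97} \approx -87.66$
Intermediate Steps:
$\frac{11}{-97} \cdot 773 = 11 \left(- \frac{1}{97}\right) 773 = \left(- \frac{11}{97}\right) 773 = - \frac{8503}{97}$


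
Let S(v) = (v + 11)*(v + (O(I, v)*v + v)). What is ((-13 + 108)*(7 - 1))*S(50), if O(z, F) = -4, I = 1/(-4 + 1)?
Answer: -3477000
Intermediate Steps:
I = -⅓ (I = 1/(-3) = -⅓ ≈ -0.33333)
S(v) = -2*v*(11 + v) (S(v) = (v + 11)*(v + (-4*v + v)) = (11 + v)*(v - 3*v) = (11 + v)*(-2*v) = -2*v*(11 + v))
((-13 + 108)*(7 - 1))*S(50) = ((-13 + 108)*(7 - 1))*(2*50*(-11 - 1*50)) = (95*6)*(2*50*(-11 - 50)) = 570*(2*50*(-61)) = 570*(-6100) = -3477000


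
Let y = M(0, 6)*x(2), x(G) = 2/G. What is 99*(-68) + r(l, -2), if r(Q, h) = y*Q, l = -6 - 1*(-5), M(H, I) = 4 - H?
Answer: -6736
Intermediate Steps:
l = -1 (l = -6 + 5 = -1)
y = 4 (y = (4 - 1*0)*(2/2) = (4 + 0)*(2*(1/2)) = 4*1 = 4)
r(Q, h) = 4*Q
99*(-68) + r(l, -2) = 99*(-68) + 4*(-1) = -6732 - 4 = -6736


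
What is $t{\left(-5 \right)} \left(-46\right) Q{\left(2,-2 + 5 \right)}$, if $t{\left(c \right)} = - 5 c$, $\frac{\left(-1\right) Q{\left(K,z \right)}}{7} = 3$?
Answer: $24150$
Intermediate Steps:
$Q{\left(K,z \right)} = -21$ ($Q{\left(K,z \right)} = \left(-7\right) 3 = -21$)
$t{\left(-5 \right)} \left(-46\right) Q{\left(2,-2 + 5 \right)} = \left(-5\right) \left(-5\right) \left(-46\right) \left(-21\right) = 25 \left(-46\right) \left(-21\right) = \left(-1150\right) \left(-21\right) = 24150$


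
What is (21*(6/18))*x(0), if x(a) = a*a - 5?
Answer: -35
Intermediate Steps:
x(a) = -5 + a**2 (x(a) = a**2 - 5 = -5 + a**2)
(21*(6/18))*x(0) = (21*(6/18))*(-5 + 0**2) = (21*(6*(1/18)))*(-5 + 0) = (21*(1/3))*(-5) = 7*(-5) = -35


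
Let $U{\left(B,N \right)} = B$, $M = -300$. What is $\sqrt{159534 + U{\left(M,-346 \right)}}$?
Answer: $\sqrt{159234} \approx 399.04$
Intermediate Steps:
$\sqrt{159534 + U{\left(M,-346 \right)}} = \sqrt{159534 - 300} = \sqrt{159234}$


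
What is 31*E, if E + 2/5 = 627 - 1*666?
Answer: -6107/5 ≈ -1221.4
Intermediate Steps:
E = -197/5 (E = -⅖ + (627 - 1*666) = -⅖ + (627 - 666) = -⅖ - 39 = -197/5 ≈ -39.400)
31*E = 31*(-197/5) = -6107/5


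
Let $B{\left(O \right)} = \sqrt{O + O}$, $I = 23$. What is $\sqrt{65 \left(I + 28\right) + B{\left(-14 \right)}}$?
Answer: $\sqrt{3315 + 2 i \sqrt{7}} \approx 57.576 + 0.046 i$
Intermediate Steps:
$B{\left(O \right)} = \sqrt{2} \sqrt{O}$ ($B{\left(O \right)} = \sqrt{2 O} = \sqrt{2} \sqrt{O}$)
$\sqrt{65 \left(I + 28\right) + B{\left(-14 \right)}} = \sqrt{65 \left(23 + 28\right) + \sqrt{2} \sqrt{-14}} = \sqrt{65 \cdot 51 + \sqrt{2} i \sqrt{14}} = \sqrt{3315 + 2 i \sqrt{7}}$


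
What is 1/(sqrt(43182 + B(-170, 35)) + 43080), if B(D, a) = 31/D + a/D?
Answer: 1220600/52582224521 - sqrt(311987145)/157746673563 ≈ 2.3101e-5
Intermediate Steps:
1/(sqrt(43182 + B(-170, 35)) + 43080) = 1/(sqrt(43182 + (31 + 35)/(-170)) + 43080) = 1/(sqrt(43182 - 1/170*66) + 43080) = 1/(sqrt(43182 - 33/85) + 43080) = 1/(sqrt(3670437/85) + 43080) = 1/(sqrt(311987145)/85 + 43080) = 1/(43080 + sqrt(311987145)/85)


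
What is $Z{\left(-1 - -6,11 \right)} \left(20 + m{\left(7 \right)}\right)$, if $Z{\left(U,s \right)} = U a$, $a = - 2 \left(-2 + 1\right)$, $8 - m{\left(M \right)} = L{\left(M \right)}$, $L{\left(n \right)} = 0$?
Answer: $280$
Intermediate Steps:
$m{\left(M \right)} = 8$ ($m{\left(M \right)} = 8 - 0 = 8 + 0 = 8$)
$a = 2$ ($a = \left(-2\right) \left(-1\right) = 2$)
$Z{\left(U,s \right)} = 2 U$ ($Z{\left(U,s \right)} = U 2 = 2 U$)
$Z{\left(-1 - -6,11 \right)} \left(20 + m{\left(7 \right)}\right) = 2 \left(-1 - -6\right) \left(20 + 8\right) = 2 \left(-1 + 6\right) 28 = 2 \cdot 5 \cdot 28 = 10 \cdot 28 = 280$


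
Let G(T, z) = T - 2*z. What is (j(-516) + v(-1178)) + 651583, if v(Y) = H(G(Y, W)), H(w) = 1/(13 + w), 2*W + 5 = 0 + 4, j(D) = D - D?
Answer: 758442611/1164 ≈ 6.5158e+5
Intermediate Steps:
j(D) = 0
W = -½ (W = -5/2 + (0 + 4)/2 = -5/2 + (½)*4 = -5/2 + 2 = -½ ≈ -0.50000)
v(Y) = 1/(14 + Y) (v(Y) = 1/(13 + (Y - 2*(-½))) = 1/(13 + (Y + 1)) = 1/(13 + (1 + Y)) = 1/(14 + Y))
(j(-516) + v(-1178)) + 651583 = (0 + 1/(14 - 1178)) + 651583 = (0 + 1/(-1164)) + 651583 = (0 - 1/1164) + 651583 = -1/1164 + 651583 = 758442611/1164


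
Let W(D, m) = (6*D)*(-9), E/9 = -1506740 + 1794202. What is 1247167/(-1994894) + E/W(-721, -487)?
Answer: 40575783899/616422246 ≈ 65.825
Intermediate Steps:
E = 2587158 (E = 9*(-1506740 + 1794202) = 9*287462 = 2587158)
W(D, m) = -54*D
1247167/(-1994894) + E/W(-721, -487) = 1247167/(-1994894) + 2587158/((-54*(-721))) = 1247167*(-1/1994894) + 2587158/38934 = -1247167/1994894 + 2587158*(1/38934) = -1247167/1994894 + 20533/309 = 40575783899/616422246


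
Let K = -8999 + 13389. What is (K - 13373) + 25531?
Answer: 16548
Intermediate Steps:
K = 4390
(K - 13373) + 25531 = (4390 - 13373) + 25531 = -8983 + 25531 = 16548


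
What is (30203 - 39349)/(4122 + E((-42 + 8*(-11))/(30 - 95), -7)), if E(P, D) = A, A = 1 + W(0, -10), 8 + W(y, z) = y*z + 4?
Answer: -9146/4119 ≈ -2.2204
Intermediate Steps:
W(y, z) = -4 + y*z (W(y, z) = -8 + (y*z + 4) = -8 + (4 + y*z) = -4 + y*z)
A = -3 (A = 1 + (-4 + 0*(-10)) = 1 + (-4 + 0) = 1 - 4 = -3)
E(P, D) = -3
(30203 - 39349)/(4122 + E((-42 + 8*(-11))/(30 - 95), -7)) = (30203 - 39349)/(4122 - 3) = -9146/4119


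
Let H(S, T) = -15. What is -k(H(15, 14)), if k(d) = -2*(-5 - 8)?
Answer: -26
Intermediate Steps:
k(d) = 26 (k(d) = -2*(-13) = 26)
-k(H(15, 14)) = -1*26 = -26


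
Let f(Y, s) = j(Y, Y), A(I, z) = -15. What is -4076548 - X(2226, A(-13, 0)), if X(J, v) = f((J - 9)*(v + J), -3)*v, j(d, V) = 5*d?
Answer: 363557477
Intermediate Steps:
f(Y, s) = 5*Y
X(J, v) = 5*v*(-9 + J)*(J + v) (X(J, v) = (5*((J - 9)*(v + J)))*v = (5*((-9 + J)*(J + v)))*v = (5*(-9 + J)*(J + v))*v = 5*v*(-9 + J)*(J + v))
-4076548 - X(2226, A(-13, 0)) = -4076548 - 5*(-15)*(2226**2 - 9*2226 - 9*(-15) + 2226*(-15)) = -4076548 - 5*(-15)*(4955076 - 20034 + 135 - 33390) = -4076548 - 5*(-15)*4901787 = -4076548 - 1*(-367634025) = -4076548 + 367634025 = 363557477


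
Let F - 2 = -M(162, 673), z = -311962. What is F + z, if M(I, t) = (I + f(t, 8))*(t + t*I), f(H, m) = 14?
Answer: -19618984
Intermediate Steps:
M(I, t) = (14 + I)*(t + I*t) (M(I, t) = (I + 14)*(t + t*I) = (14 + I)*(t + I*t))
F = -19307022 (F = 2 - 673*(14 + 162² + 15*162) = 2 - 673*(14 + 26244 + 2430) = 2 - 673*28688 = 2 - 1*19307024 = 2 - 19307024 = -19307022)
F + z = -19307022 - 311962 = -19618984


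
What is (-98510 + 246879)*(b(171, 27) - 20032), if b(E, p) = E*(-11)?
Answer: -3251209897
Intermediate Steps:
b(E, p) = -11*E
(-98510 + 246879)*(b(171, 27) - 20032) = (-98510 + 246879)*(-11*171 - 20032) = 148369*(-1881 - 20032) = 148369*(-21913) = -3251209897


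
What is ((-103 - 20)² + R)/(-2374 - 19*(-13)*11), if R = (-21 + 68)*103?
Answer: 19970/343 ≈ 58.222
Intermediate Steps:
R = 4841 (R = 47*103 = 4841)
((-103 - 20)² + R)/(-2374 - 19*(-13)*11) = ((-103 - 20)² + 4841)/(-2374 - 19*(-13)*11) = ((-123)² + 4841)/(-2374 + 247*11) = (15129 + 4841)/(-2374 + 2717) = 19970/343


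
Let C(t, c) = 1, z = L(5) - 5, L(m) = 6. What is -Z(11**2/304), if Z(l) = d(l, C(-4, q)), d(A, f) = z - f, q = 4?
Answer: 0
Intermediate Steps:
z = 1 (z = 6 - 5 = 1)
d(A, f) = 1 - f
Z(l) = 0 (Z(l) = 1 - 1*1 = 1 - 1 = 0)
-Z(11**2/304) = -1*0 = 0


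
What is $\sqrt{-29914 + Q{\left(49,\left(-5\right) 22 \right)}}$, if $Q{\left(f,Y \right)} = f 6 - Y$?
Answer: $i \sqrt{29510} \approx 171.78 i$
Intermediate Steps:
$Q{\left(f,Y \right)} = - Y + 6 f$ ($Q{\left(f,Y \right)} = 6 f - Y = - Y + 6 f$)
$\sqrt{-29914 + Q{\left(49,\left(-5\right) 22 \right)}} = \sqrt{-29914 + \left(- \left(-5\right) 22 + 6 \cdot 49\right)} = \sqrt{-29914 + \left(\left(-1\right) \left(-110\right) + 294\right)} = \sqrt{-29914 + \left(110 + 294\right)} = \sqrt{-29914 + 404} = \sqrt{-29510} = i \sqrt{29510}$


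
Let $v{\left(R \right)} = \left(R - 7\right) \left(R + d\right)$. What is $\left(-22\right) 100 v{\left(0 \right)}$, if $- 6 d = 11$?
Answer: $- \frac{84700}{3} \approx -28233.0$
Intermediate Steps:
$d = - \frac{11}{6}$ ($d = \left(- \frac{1}{6}\right) 11 = - \frac{11}{6} \approx -1.8333$)
$v{\left(R \right)} = \left(-7 + R\right) \left(- \frac{11}{6} + R\right)$ ($v{\left(R \right)} = \left(R - 7\right) \left(R - \frac{11}{6}\right) = \left(-7 + R\right) \left(- \frac{11}{6} + R\right)$)
$\left(-22\right) 100 v{\left(0 \right)} = \left(-22\right) 100 \left(\frac{77}{6} + 0^{2} - 0\right) = - 2200 \left(\frac{77}{6} + 0 + 0\right) = \left(-2200\right) \frac{77}{6} = - \frac{84700}{3}$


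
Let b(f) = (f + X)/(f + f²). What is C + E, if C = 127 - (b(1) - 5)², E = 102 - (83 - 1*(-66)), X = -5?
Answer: 31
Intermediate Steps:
b(f) = (-5 + f)/(f + f²) (b(f) = (f - 5)/(f + f²) = (-5 + f)/(f + f²))
E = -47 (E = 102 - (83 + 66) = 102 - 1*149 = 102 - 149 = -47)
C = 78 (C = 127 - ((-5 + 1)/(1*(1 + 1)) - 5)² = 127 - (1*(-4)/2 - 5)² = 127 - (1*(½)*(-4) - 5)² = 127 - (-2 - 5)² = 127 - 1*(-7)² = 127 - 1*49 = 127 - 49 = 78)
C + E = 78 - 47 = 31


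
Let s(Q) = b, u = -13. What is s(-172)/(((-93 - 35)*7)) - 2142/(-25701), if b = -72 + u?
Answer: 1367939/7676032 ≈ 0.17821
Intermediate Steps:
b = -85 (b = -72 - 13 = -85)
s(Q) = -85
s(-172)/(((-93 - 35)*7)) - 2142/(-25701) = -85*1/(7*(-93 - 35)) - 2142/(-25701) = -85/((-128*7)) - 2142*(-1/25701) = -85/(-896) + 714/8567 = -85*(-1/896) + 714/8567 = 85/896 + 714/8567 = 1367939/7676032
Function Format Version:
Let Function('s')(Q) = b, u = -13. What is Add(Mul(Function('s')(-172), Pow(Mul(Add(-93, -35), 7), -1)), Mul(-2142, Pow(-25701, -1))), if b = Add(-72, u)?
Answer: Rational(1367939, 7676032) ≈ 0.17821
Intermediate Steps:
b = -85 (b = Add(-72, -13) = -85)
Function('s')(Q) = -85
Add(Mul(Function('s')(-172), Pow(Mul(Add(-93, -35), 7), -1)), Mul(-2142, Pow(-25701, -1))) = Add(Mul(-85, Pow(Mul(Add(-93, -35), 7), -1)), Mul(-2142, Pow(-25701, -1))) = Add(Mul(-85, Pow(Mul(-128, 7), -1)), Mul(-2142, Rational(-1, 25701))) = Add(Mul(-85, Pow(-896, -1)), Rational(714, 8567)) = Add(Mul(-85, Rational(-1, 896)), Rational(714, 8567)) = Add(Rational(85, 896), Rational(714, 8567)) = Rational(1367939, 7676032)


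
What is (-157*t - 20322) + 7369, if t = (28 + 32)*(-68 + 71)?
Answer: -41213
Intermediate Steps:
t = 180 (t = 60*3 = 180)
(-157*t - 20322) + 7369 = (-157*180 - 20322) + 7369 = (-28260 - 20322) + 7369 = -48582 + 7369 = -41213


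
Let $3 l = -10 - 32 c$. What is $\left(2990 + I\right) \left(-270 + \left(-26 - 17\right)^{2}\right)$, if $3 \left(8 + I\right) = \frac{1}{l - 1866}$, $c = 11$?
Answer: $\frac{28063123301}{5960} \approx 4.7086 \cdot 10^{6}$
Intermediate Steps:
$l = - \frac{362}{3}$ ($l = \frac{-10 - 352}{3} = \frac{1}{3} \left(-362\right) = - \frac{362}{3} \approx -120.67$)
$I = - \frac{47681}{5960}$ ($I = -8 + \frac{1}{3 \left(- \frac{362}{3} - 1866\right)} = -8 + \frac{1}{3 \left(- \frac{5960}{3}\right)} = -8 + \frac{1}{3} \left(- \frac{3}{5960}\right) = -8 - \frac{1}{5960} = - \frac{47681}{5960} \approx -8.0002$)
$\left(2990 + I\right) \left(-270 + \left(-26 - 17\right)^{2}\right) = \left(2990 - \frac{47681}{5960}\right) \left(-270 + \left(-26 - 17\right)^{2}\right) = \frac{17772719 \left(-270 + \left(-43\right)^{2}\right)}{5960} = \frac{17772719 \left(-270 + 1849\right)}{5960} = \frac{17772719}{5960} \cdot 1579 = \frac{28063123301}{5960}$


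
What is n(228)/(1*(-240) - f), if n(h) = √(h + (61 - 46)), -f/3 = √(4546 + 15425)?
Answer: 9*√6657/13571 + 240*√3/13571 ≈ 0.084740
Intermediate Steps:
f = -9*√2219 (f = -3*√(4546 + 15425) = -9*√2219 ≈ -423.96)
n(h) = √(15 + h) (n(h) = √(h + 15) = √(15 + h))
n(228)/(1*(-240) - f) = √(15 + 228)/(1*(-240) - (-9)*√2219) = √243/(-240 + 9*√2219) = (9*√3)/(-240 + 9*√2219) = 9*√3/(-240 + 9*√2219)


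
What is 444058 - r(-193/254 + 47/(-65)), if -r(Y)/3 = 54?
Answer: 444220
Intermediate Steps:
r(Y) = -162 (r(Y) = -3*54 = -162)
444058 - r(-193/254 + 47/(-65)) = 444058 - 1*(-162) = 444058 + 162 = 444220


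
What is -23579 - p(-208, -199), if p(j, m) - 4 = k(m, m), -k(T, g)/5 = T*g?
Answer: 174422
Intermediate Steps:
k(T, g) = -5*T*g
p(j, m) = 4 - 5*m² (p(j, m) = 4 - 5*m*m = 4 - 5*m²)
-23579 - p(-208, -199) = -23579 - (4 - 5*(-199)²) = -23579 - (4 - 5*39601) = -23579 - (4 - 198005) = -23579 - 1*(-198001) = -23579 + 198001 = 174422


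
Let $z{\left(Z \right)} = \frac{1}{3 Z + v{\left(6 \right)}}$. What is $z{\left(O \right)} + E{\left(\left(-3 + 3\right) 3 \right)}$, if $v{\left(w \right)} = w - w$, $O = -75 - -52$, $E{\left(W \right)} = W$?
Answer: $- \frac{1}{69} \approx -0.014493$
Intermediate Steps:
$O = -23$ ($O = -75 + 52 = -23$)
$v{\left(w \right)} = 0$
$z{\left(Z \right)} = \frac{1}{3 Z}$ ($z{\left(Z \right)} = \frac{1}{3 Z + 0} = \frac{1}{3 Z}$)
$z{\left(O \right)} + E{\left(\left(-3 + 3\right) 3 \right)} = \frac{1}{3 \left(-23\right)} + \left(-3 + 3\right) 3 = \frac{1}{3} \left(- \frac{1}{23}\right) + 0 \cdot 3 = - \frac{1}{69} + 0 = - \frac{1}{69}$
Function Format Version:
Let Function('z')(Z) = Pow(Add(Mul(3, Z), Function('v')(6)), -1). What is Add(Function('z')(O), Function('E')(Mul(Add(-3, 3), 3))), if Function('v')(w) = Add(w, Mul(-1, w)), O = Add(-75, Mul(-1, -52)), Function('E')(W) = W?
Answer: Rational(-1, 69) ≈ -0.014493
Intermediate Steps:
O = -23 (O = Add(-75, 52) = -23)
Function('v')(w) = 0
Function('z')(Z) = Mul(Rational(1, 3), Pow(Z, -1)) (Function('z')(Z) = Pow(Add(Mul(3, Z), 0), -1) = Pow(Mul(3, Z), -1) = Mul(Rational(1, 3), Pow(Z, -1)))
Add(Function('z')(O), Function('E')(Mul(Add(-3, 3), 3))) = Add(Mul(Rational(1, 3), Pow(-23, -1)), Mul(Add(-3, 3), 3)) = Add(Mul(Rational(1, 3), Rational(-1, 23)), Mul(0, 3)) = Add(Rational(-1, 69), 0) = Rational(-1, 69)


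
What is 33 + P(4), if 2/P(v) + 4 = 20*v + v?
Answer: 1321/40 ≈ 33.025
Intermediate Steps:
P(v) = 2/(-4 + 21*v) (P(v) = 2/(-4 + (20*v + v)) = 2/(-4 + 21*v))
33 + P(4) = 33 + 2/(-4 + 21*4) = 33 + 2/(-4 + 84) = 33 + 2/80 = 33 + 2*(1/80) = 33 + 1/40 = 1321/40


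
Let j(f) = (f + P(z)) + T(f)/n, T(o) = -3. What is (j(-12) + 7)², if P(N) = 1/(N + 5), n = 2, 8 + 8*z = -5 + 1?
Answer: 7569/196 ≈ 38.617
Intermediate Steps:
z = -3/2 (z = -1 + (-5 + 1)/8 = -1 + (⅛)*(-4) = -1 - ½ = -3/2 ≈ -1.5000)
P(N) = 1/(5 + N)
j(f) = -17/14 + f (j(f) = (f + 1/(5 - 3/2)) - 3/2 = (f + 1/(7/2)) - 3*½ = (f + 2/7) - 3/2 = (2/7 + f) - 3/2 = -17/14 + f)
(j(-12) + 7)² = ((-17/14 - 12) + 7)² = (-185/14 + 7)² = (-87/14)² = 7569/196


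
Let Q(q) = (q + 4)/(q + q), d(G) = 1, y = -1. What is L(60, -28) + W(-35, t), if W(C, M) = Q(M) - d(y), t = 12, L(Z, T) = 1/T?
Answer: -31/84 ≈ -0.36905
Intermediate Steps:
Q(q) = (4 + q)/(2*q) (Q(q) = (4 + q)/((2*q)) = (4 + q)*(1/(2*q)) = (4 + q)/(2*q))
W(C, M) = -1 + (4 + M)/(2*M) (W(C, M) = (4 + M)/(2*M) - 1*1 = (4 + M)/(2*M) - 1 = -1 + (4 + M)/(2*M))
L(60, -28) + W(-35, t) = 1/(-28) + (½)*(4 - 1*12)/12 = -1/28 + (½)*(1/12)*(4 - 12) = -1/28 + (½)*(1/12)*(-8) = -1/28 - ⅓ = -31/84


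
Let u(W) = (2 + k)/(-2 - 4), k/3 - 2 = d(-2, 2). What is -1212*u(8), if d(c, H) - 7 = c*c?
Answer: 8282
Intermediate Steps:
d(c, H) = 7 + c² (d(c, H) = 7 + c*c = 7 + c²)
k = 39 (k = 6 + 3*(7 + (-2)²) = 6 + 3*(7 + 4) = 6 + 3*11 = 6 + 33 = 39)
u(W) = -41/6 (u(W) = (2 + 39)/(-2 - 4) = 41/(-6) = 41*(-⅙) = -41/6)
-1212*u(8) = -1212*(-41/6) = 8282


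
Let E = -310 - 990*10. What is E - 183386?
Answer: -193596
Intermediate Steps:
E = -10210 (E = -310 - 66*150 = -310 - 9900 = -10210)
E - 183386 = -10210 - 183386 = -193596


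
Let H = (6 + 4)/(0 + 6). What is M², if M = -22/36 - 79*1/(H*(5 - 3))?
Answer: 1196836/2025 ≈ 591.03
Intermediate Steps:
H = 5/3 (H = 10/6 = 10*(⅙) = 5/3 ≈ 1.6667)
M = -1094/45 (M = -22/36 - 79*3/(5*(5 - 3)) = -22*1/36 - 79/((5/3)*2) = -11/18 - 79/10/3 = -11/18 - 79*3/10 = -11/18 - 237/10 = -1094/45 ≈ -24.311)
M² = (-1094/45)² = 1196836/2025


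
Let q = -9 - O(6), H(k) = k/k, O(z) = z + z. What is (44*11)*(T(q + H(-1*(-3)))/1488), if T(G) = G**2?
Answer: 12100/93 ≈ 130.11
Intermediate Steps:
O(z) = 2*z
H(k) = 1
q = -21 (q = -9 - 2*6 = -9 - 1*12 = -9 - 12 = -21)
(44*11)*(T(q + H(-1*(-3)))/1488) = (44*11)*((-21 + 1)**2/1488) = 484*((-20)**2*(1/1488)) = 484*(400*(1/1488)) = 484*(25/93) = 12100/93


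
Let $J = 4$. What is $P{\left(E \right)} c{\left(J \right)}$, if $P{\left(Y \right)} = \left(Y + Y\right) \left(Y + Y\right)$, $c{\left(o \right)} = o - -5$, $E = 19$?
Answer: $12996$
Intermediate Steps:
$c{\left(o \right)} = 5 + o$ ($c{\left(o \right)} = o + 5 = 5 + o$)
$P{\left(Y \right)} = 4 Y^{2}$ ($P{\left(Y \right)} = 2 Y 2 Y = 4 Y^{2}$)
$P{\left(E \right)} c{\left(J \right)} = 4 \cdot 19^{2} \left(5 + 4\right) = 4 \cdot 361 \cdot 9 = 1444 \cdot 9 = 12996$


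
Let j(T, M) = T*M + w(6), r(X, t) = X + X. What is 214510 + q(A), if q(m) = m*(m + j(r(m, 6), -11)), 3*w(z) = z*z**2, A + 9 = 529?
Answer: -5426450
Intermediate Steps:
A = 520 (A = -9 + 529 = 520)
w(z) = z**3/3 (w(z) = (z*z**2)/3 = z**3/3)
r(X, t) = 2*X
j(T, M) = 72 + M*T (j(T, M) = T*M + (1/3)*6**3 = M*T + (1/3)*216 = M*T + 72 = 72 + M*T)
q(m) = m*(72 - 21*m) (q(m) = m*(m + (72 - 22*m)) = m*(72 - 21*m))
214510 + q(A) = 214510 + 3*520*(24 - 7*520) = 214510 + 3*520*(24 - 3640) = 214510 + 3*520*(-3616) = 214510 - 5640960 = -5426450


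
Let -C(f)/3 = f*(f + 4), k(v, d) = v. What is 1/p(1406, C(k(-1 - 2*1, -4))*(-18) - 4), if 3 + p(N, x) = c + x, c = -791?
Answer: -1/960 ≈ -0.0010417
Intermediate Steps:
C(f) = -3*f*(4 + f) (C(f) = -3*f*(f + 4) = -3*f*(4 + f))
p(N, x) = -794 + x (p(N, x) = -3 + (-791 + x) = -794 + x)
1/p(1406, C(k(-1 - 2*1, -4))*(-18) - 4) = 1/(-794 + (-3*(-1 - 2*1)*(4 + (-1 - 2*1))*(-18) - 4)) = 1/(-794 + (-3*(-1 - 2)*(4 + (-1 - 2))*(-18) - 4)) = 1/(-794 + (-3*(-3)*(4 - 3)*(-18) - 4)) = 1/(-794 + (-3*(-3)*1*(-18) - 4)) = 1/(-794 + (9*(-18) - 4)) = 1/(-794 + (-162 - 4)) = 1/(-794 - 166) = 1/(-960) = -1/960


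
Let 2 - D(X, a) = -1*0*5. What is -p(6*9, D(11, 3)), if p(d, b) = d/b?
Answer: -27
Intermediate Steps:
D(X, a) = 2 (D(X, a) = 2 - (-1*0)*5 = 2 - 0*5 = 2 - 1*0 = 2 + 0 = 2)
-p(6*9, D(11, 3)) = -6*9/2 = -54/2 = -1*27 = -27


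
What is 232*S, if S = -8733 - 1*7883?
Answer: -3854912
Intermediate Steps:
S = -16616 (S = -8733 - 7883 = -16616)
232*S = 232*(-16616) = -3854912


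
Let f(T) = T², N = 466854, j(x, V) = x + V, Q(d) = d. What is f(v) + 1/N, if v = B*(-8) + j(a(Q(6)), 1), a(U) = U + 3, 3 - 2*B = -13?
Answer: 1361346265/466854 ≈ 2916.0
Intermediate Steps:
B = 8 (B = 3/2 - ½*(-13) = 3/2 + 13/2 = 8)
a(U) = 3 + U
j(x, V) = V + x
v = -54 (v = 8*(-8) + (1 + (3 + 6)) = -64 + (1 + 9) = -64 + 10 = -54)
f(v) + 1/N = (-54)² + 1/466854 = 2916 + 1/466854 = 1361346265/466854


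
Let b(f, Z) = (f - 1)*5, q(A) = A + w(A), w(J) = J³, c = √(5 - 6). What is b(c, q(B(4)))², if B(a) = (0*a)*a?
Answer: -50*I ≈ -50.0*I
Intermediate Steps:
B(a) = 0 (B(a) = 0*a = 0)
c = I (c = √(-1) = I ≈ 1.0*I)
q(A) = A + A³
b(f, Z) = -5 + 5*f (b(f, Z) = (-1 + f)*5 = -5 + 5*f)
b(c, q(B(4)))² = (-5 + 5*I)²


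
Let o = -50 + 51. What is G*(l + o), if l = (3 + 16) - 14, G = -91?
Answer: -546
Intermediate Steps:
o = 1
l = 5 (l = 19 - 14 = 5)
G*(l + o) = -91*(5 + 1) = -91*6 = -546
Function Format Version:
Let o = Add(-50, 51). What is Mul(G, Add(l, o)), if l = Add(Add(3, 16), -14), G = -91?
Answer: -546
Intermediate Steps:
o = 1
l = 5 (l = Add(19, -14) = 5)
Mul(G, Add(l, o)) = Mul(-91, Add(5, 1)) = Mul(-91, 6) = -546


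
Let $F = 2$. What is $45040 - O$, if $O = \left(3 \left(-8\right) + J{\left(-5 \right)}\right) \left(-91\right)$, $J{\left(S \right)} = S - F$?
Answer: $42219$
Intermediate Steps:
$J{\left(S \right)} = -2 + S$ ($J{\left(S \right)} = S - 2 = -2 + S$)
$O = 2821$ ($O = \left(3 \left(-8\right) - 7\right) \left(-91\right) = \left(-24 - 7\right) \left(-91\right) = \left(-31\right) \left(-91\right) = 2821$)
$45040 - O = 45040 - 2821 = 42219$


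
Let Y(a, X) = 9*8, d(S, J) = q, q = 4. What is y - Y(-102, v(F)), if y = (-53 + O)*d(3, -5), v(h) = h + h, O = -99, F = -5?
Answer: -680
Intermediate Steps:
d(S, J) = 4
v(h) = 2*h
y = -608 (y = (-53 - 99)*4 = -152*4 = -608)
Y(a, X) = 72
y - Y(-102, v(F)) = -608 - 1*72 = -608 - 72 = -680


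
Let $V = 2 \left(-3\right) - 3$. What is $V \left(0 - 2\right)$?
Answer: $18$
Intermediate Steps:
$V = -9$ ($V = -6 - 3 = -9$)
$V \left(0 - 2\right) = - 9 \left(0 - 2\right) = \left(-9\right) \left(-2\right) = 18$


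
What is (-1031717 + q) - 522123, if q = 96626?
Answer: -1457214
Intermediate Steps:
(-1031717 + q) - 522123 = (-1031717 + 96626) - 522123 = -935091 - 522123 = -1457214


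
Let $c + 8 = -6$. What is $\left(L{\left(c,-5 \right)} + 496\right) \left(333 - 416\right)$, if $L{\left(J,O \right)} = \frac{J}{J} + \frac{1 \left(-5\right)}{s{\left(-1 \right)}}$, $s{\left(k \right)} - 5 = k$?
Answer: $- \frac{164589}{4} \approx -41147.0$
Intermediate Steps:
$c = -14$ ($c = -8 - 6 = -14$)
$s{\left(k \right)} = 5 + k$
$L{\left(J,O \right)} = - \frac{1}{4}$ ($L{\left(J,O \right)} = \frac{J}{J} + \frac{1 \left(-5\right)}{5 - 1} = 1 - \frac{5}{4} = - \frac{1}{4}$)
$\left(L{\left(c,-5 \right)} + 496\right) \left(333 - 416\right) = \left(- \frac{1}{4} + 496\right) \left(333 - 416\right) = \frac{1983 \left(333 - 416\right)}{4} = \frac{1983}{4} \left(-83\right) = - \frac{164589}{4}$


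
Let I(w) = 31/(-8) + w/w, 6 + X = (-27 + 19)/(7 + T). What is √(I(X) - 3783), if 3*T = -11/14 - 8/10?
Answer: I*√60574/4 ≈ 61.529*I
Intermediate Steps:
T = -37/70 (T = (-11/14 - 8/10)/3 = (-11*1/14 - 8*⅒)/3 = (-11/14 - ⅘)/3 = (⅓)*(-111/70) = -37/70 ≈ -0.52857)
X = -3278/453 (X = -6 + (-27 + 19)/(7 - 37/70) = -6 - 8/453/70 = -6 - 8*70/453 = -6 - 560/453 = -3278/453 ≈ -7.2362)
I(w) = -23/8 (I(w) = 31*(-⅛) + 1 = -31/8 + 1 = -23/8)
√(I(X) - 3783) = √(-23/8 - 3783) = √(-30287/8) = I*√60574/4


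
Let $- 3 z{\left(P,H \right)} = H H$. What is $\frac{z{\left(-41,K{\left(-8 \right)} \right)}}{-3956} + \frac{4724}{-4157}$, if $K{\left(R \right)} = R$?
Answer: $- \frac{13949596}{12333819} \approx -1.131$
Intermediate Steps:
$z{\left(P,H \right)} = - \frac{H^{2}}{3}$ ($z{\left(P,H \right)} = - \frac{H H}{3} = - \frac{H^{2}}{3}$)
$\frac{z{\left(-41,K{\left(-8 \right)} \right)}}{-3956} + \frac{4724}{-4157} = \frac{\left(- \frac{1}{3}\right) \left(-8\right)^{2}}{-3956} + \frac{4724}{-4157} = \left(- \frac{1}{3}\right) 64 \left(- \frac{1}{3956}\right) + 4724 \left(- \frac{1}{4157}\right) = \left(- \frac{64}{3}\right) \left(- \frac{1}{3956}\right) - \frac{4724}{4157} = \frac{16}{2967} - \frac{4724}{4157} = - \frac{13949596}{12333819}$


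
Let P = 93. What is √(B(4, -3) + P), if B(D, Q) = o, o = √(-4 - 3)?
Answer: √(93 + I*√7) ≈ 9.6446 + 0.1372*I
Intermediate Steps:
o = I*√7 (o = √(-7) = I*√7 ≈ 2.6458*I)
B(D, Q) = I*√7
√(B(4, -3) + P) = √(I*√7 + 93) = √(93 + I*√7)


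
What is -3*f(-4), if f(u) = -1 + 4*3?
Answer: -33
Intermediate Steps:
f(u) = 11 (f(u) = -1 + 12 = 11)
-3*f(-4) = -3*11 = -33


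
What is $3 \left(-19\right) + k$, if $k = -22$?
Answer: $-79$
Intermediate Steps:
$3 \left(-19\right) + k = 3 \left(-19\right) - 22 = -57 - 22 = -79$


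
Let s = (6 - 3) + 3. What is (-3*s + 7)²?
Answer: 121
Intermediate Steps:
s = 6 (s = 3 + 3 = 6)
(-3*s + 7)² = (-3*6 + 7)² = (-18 + 7)² = (-11)² = 121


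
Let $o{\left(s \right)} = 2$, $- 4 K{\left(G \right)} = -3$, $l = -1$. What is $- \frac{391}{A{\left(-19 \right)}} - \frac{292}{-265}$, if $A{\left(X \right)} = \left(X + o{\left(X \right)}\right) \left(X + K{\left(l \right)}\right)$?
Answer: $- \frac{3064}{19345} \approx -0.15839$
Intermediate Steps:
$K{\left(G \right)} = \frac{3}{4}$ ($K{\left(G \right)} = \left(- \frac{1}{4}\right) \left(-3\right) = \frac{3}{4}$)
$A{\left(X \right)} = \left(2 + X\right) \left(\frac{3}{4} + X\right)$ ($A{\left(X \right)} = \left(X + 2\right) \left(X + \frac{3}{4}\right) = \left(2 + X\right) \left(\frac{3}{4} + X\right)$)
$- \frac{391}{A{\left(-19 \right)}} - \frac{292}{-265} = - \frac{391}{\frac{3}{2} + \left(-19\right)^{2} + \frac{11}{4} \left(-19\right)} - \frac{292}{-265} = - \frac{391}{\frac{3}{2} + 361 - \frac{209}{4}} - - \frac{292}{265} = - \frac{391}{\frac{1241}{4}} + \frac{292}{265} = \left(-391\right) \frac{4}{1241} + \frac{292}{265} = - \frac{92}{73} + \frac{292}{265} = - \frac{3064}{19345}$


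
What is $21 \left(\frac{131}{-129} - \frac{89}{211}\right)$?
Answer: $- \frac{273854}{9073} \approx -30.183$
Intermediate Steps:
$21 \left(\frac{131}{-129} - \frac{89}{211}\right) = 21 \left(131 \left(- \frac{1}{129}\right) - \frac{89}{211}\right) = 21 \left(- \frac{131}{129} - \frac{89}{211}\right) = 21 \left(- \frac{39122}{27219}\right) = - \frac{273854}{9073}$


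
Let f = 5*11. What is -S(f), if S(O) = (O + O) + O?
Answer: -165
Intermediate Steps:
f = 55
S(O) = 3*O (S(O) = 2*O + O = 3*O)
-S(f) = -3*55 = -1*165 = -165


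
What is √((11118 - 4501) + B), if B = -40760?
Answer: I*√34143 ≈ 184.78*I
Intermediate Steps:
√((11118 - 4501) + B) = √((11118 - 4501) - 40760) = √(6617 - 40760) = √(-34143) = I*√34143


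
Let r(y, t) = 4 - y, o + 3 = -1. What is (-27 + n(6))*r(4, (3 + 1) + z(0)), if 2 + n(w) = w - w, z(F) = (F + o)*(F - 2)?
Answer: 0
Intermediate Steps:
o = -4 (o = -3 - 1 = -4)
z(F) = (-4 + F)*(-2 + F) (z(F) = (F - 4)*(F - 2) = (-4 + F)*(-2 + F))
n(w) = -2 (n(w) = -2 + (w - w) = -2 + 0 = -2)
(-27 + n(6))*r(4, (3 + 1) + z(0)) = (-27 - 2)*(4 - 1*4) = -29*(4 - 4) = -29*0 = 0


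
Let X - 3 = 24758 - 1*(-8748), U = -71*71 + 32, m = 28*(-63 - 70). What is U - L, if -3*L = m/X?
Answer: -71934781/14361 ≈ -5009.0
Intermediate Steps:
m = -3724 (m = 28*(-133) = -3724)
U = -5009 (U = -5041 + 32 = -5009)
X = 33509 (X = 3 + (24758 - 1*(-8748)) = 3 + (24758 + 8748) = 3 + 33506 = 33509)
L = 532/14361 (L = -(-3724)/(3*33509) = -1/3*(-532/4787) = 532/14361 ≈ 0.037045)
U - L = -5009 - 1*532/14361 = -5009 - 532/14361 = -71934781/14361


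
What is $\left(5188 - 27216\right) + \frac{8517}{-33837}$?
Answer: $- \frac{248456651}{11279} \approx -22028.0$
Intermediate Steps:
$\left(5188 - 27216\right) + \frac{8517}{-33837} = -22028 + 8517 \left(- \frac{1}{33837}\right) = -22028 - \frac{2839}{11279} = - \frac{248456651}{11279}$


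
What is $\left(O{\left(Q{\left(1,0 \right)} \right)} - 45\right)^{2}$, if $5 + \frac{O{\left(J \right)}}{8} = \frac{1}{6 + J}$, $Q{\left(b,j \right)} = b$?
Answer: $\frac{344569}{49} \approx 7032.0$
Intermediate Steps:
$O{\left(J \right)} = -40 + \frac{8}{6 + J}$
$\left(O{\left(Q{\left(1,0 \right)} \right)} - 45\right)^{2} = \left(\frac{8 \left(-29 - 5\right)}{6 + 1} - 45\right)^{2} = \left(\frac{8 \left(-29 - 5\right)}{7} - 45\right)^{2} = \left(8 \cdot \frac{1}{7} \left(-34\right) - 45\right)^{2} = \left(- \frac{272}{7} - 45\right)^{2} = \left(- \frac{587}{7}\right)^{2} = \frac{344569}{49}$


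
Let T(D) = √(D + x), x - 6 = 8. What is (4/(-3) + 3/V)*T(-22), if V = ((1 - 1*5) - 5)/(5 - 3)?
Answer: -4*I*√2 ≈ -5.6569*I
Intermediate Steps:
x = 14 (x = 6 + 8 = 14)
T(D) = √(14 + D) (T(D) = √(D + 14) = √(14 + D))
V = -9/2 (V = ((1 - 5) - 5)/2 = (-4 - 5)*(½) = -9*½ = -9/2 ≈ -4.5000)
(4/(-3) + 3/V)*T(-22) = (4/(-3) + 3/(-9/2))*√(14 - 22) = (4*(-⅓) + 3*(-2/9))*√(-8) = (-4/3 - ⅔)*(2*I*√2) = -4*I*√2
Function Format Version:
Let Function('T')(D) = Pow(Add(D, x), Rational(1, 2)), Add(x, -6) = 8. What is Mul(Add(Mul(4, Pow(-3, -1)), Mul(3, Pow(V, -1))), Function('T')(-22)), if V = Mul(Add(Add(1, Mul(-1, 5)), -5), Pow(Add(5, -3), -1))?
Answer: Mul(-4, I, Pow(2, Rational(1, 2))) ≈ Mul(-5.6569, I)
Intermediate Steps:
x = 14 (x = Add(6, 8) = 14)
Function('T')(D) = Pow(Add(14, D), Rational(1, 2)) (Function('T')(D) = Pow(Add(D, 14), Rational(1, 2)) = Pow(Add(14, D), Rational(1, 2)))
V = Rational(-9, 2) (V = Mul(Add(Add(1, -5), -5), Pow(2, -1)) = Mul(Add(-4, -5), Rational(1, 2)) = Mul(-9, Rational(1, 2)) = Rational(-9, 2) ≈ -4.5000)
Mul(Add(Mul(4, Pow(-3, -1)), Mul(3, Pow(V, -1))), Function('T')(-22)) = Mul(Add(Mul(4, Pow(-3, -1)), Mul(3, Pow(Rational(-9, 2), -1))), Pow(Add(14, -22), Rational(1, 2))) = Mul(Add(Mul(4, Rational(-1, 3)), Mul(3, Rational(-2, 9))), Pow(-8, Rational(1, 2))) = Mul(Add(Rational(-4, 3), Rational(-2, 3)), Mul(2, I, Pow(2, Rational(1, 2)))) = Mul(-2, Mul(2, I, Pow(2, Rational(1, 2)))) = Mul(-4, I, Pow(2, Rational(1, 2)))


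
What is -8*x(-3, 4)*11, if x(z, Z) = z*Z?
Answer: 1056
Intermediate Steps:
x(z, Z) = Z*z
-8*x(-3, 4)*11 = -32*(-3)*11 = -8*(-12)*11 = 96*11 = 1056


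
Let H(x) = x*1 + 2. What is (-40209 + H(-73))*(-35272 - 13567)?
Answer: 1967234920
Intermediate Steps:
H(x) = 2 + x (H(x) = x + 2 = 2 + x)
(-40209 + H(-73))*(-35272 - 13567) = (-40209 + (2 - 73))*(-35272 - 13567) = (-40209 - 71)*(-48839) = -40280*(-48839) = 1967234920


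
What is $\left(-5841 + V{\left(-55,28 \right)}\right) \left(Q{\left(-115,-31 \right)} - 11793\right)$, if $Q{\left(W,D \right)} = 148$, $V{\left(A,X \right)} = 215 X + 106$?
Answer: $-3318825$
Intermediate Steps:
$V{\left(A,X \right)} = 106 + 215 X$
$\left(-5841 + V{\left(-55,28 \right)}\right) \left(Q{\left(-115,-31 \right)} - 11793\right) = \left(-5841 + \left(106 + 215 \cdot 28\right)\right) \left(148 - 11793\right) = \left(-5841 + \left(106 + 6020\right)\right) \left(-11645\right) = \left(-5841 + 6126\right) \left(-11645\right) = 285 \left(-11645\right) = -3318825$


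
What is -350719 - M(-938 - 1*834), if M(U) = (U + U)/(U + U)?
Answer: -350720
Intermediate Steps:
M(U) = 1 (M(U) = (2*U)/((2*U)) = (2*U)*(1/(2*U)) = 1)
-350719 - M(-938 - 1*834) = -350719 - 1*1 = -350719 - 1 = -350720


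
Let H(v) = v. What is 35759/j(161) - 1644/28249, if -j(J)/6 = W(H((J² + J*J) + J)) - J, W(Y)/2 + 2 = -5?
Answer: 1008429791/29661450 ≈ 33.998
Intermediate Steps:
W(Y) = -14 (W(Y) = -4 + 2*(-5) = -4 - 10 = -14)
j(J) = 84 + 6*J (j(J) = -6*(-14 - J) = 84 + 6*J)
35759/j(161) - 1644/28249 = 35759/(84 + 6*161) - 1644/28249 = 35759/(84 + 966) - 1644*1/28249 = 35759/1050 - 1644/28249 = 1008429791/29661450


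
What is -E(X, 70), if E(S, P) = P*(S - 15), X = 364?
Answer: -24430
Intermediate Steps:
E(S, P) = P*(-15 + S)
-E(X, 70) = -70*(-15 + 364) = -70*349 = -1*24430 = -24430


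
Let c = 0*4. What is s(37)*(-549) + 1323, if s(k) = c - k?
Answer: 21636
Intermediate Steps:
c = 0
s(k) = -k (s(k) = 0 - k = -k)
s(37)*(-549) + 1323 = -1*37*(-549) + 1323 = -37*(-549) + 1323 = 20313 + 1323 = 21636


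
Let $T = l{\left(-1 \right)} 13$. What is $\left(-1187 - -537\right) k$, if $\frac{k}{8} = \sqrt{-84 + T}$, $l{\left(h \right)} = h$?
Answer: $- 5200 i \sqrt{97} \approx - 51214.0 i$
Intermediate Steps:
$T = -13$ ($T = \left(-1\right) 13 = -13$)
$k = 8 i \sqrt{97}$ ($k = 8 \sqrt{-84 - 13} = 8 \sqrt{-97} = 8 i \sqrt{97} \approx 78.791 i$)
$\left(-1187 - -537\right) k = \left(-1187 - -537\right) 8 i \sqrt{97} = \left(-1187 + 537\right) 8 i \sqrt{97} = - 650 \cdot 8 i \sqrt{97} = - 5200 i \sqrt{97}$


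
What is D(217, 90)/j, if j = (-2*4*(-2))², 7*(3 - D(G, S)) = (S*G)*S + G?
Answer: -31391/32 ≈ -980.97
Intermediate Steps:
D(G, S) = 3 - G/7 - G*S²/7 (D(G, S) = 3 - ((S*G)*S + G)/7 = 3 - ((G*S)*S + G)/7 = 3 - (G*S² + G)/7 = 3 - (G + G*S²)/7 = 3 + (-G/7 - G*S²/7) = 3 - G/7 - G*S²/7)
j = 256 (j = (-8*(-2))² = 16² = 256)
D(217, 90)/j = (3 - ⅐*217 - ⅐*217*90²)/256 = (3 - 31 - ⅐*217*8100)*(1/256) = (3 - 31 - 251100)*(1/256) = -251128*1/256 = -31391/32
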